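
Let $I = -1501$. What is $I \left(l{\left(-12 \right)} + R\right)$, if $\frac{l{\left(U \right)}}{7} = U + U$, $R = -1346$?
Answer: $2272514$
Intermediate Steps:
$l{\left(U \right)} = 14 U$ ($l{\left(U \right)} = 7 \left(U + U\right) = 7 \cdot 2 U = 14 U$)
$I \left(l{\left(-12 \right)} + R\right) = - 1501 \left(14 \left(-12\right) - 1346\right) = - 1501 \left(-168 - 1346\right) = \left(-1501\right) \left(-1514\right) = 2272514$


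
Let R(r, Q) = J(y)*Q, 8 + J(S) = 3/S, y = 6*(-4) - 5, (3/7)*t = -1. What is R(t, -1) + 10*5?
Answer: 1685/29 ≈ 58.103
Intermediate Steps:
t = -7/3 (t = (7/3)*(-1) = -7/3 ≈ -2.3333)
y = -29 (y = -24 - 5 = -29)
J(S) = -8 + 3/S
R(r, Q) = -235*Q/29 (R(r, Q) = (-8 + 3/(-29))*Q = (-8 + 3*(-1/29))*Q = (-8 - 3/29)*Q = -235*Q/29)
R(t, -1) + 10*5 = -235/29*(-1) + 10*5 = 235/29 + 50 = 1685/29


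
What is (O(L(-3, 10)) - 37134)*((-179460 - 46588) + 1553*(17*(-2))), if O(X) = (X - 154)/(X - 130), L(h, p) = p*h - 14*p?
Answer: 10354514742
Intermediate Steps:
L(h, p) = -14*p + h*p (L(h, p) = h*p - 14*p = -14*p + h*p)
O(X) = (-154 + X)/(-130 + X)
(O(L(-3, 10)) - 37134)*((-179460 - 46588) + 1553*(17*(-2))) = ((-154 + 10*(-14 - 3))/(-130 + 10*(-14 - 3)) - 37134)*((-179460 - 46588) + 1553*(17*(-2))) = ((-154 + 10*(-17))/(-130 + 10*(-17)) - 37134)*(-226048 + 1553*(-34)) = ((-154 - 170)/(-130 - 170) - 37134)*(-226048 - 52802) = (-324/(-300) - 37134)*(-278850) = (-1/300*(-324) - 37134)*(-278850) = (27/25 - 37134)*(-278850) = -928323/25*(-278850) = 10354514742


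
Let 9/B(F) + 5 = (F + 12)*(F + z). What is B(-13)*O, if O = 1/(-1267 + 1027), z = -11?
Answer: -3/1520 ≈ -0.0019737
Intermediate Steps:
B(F) = 9/(-5 + (-11 + F)*(12 + F)) (B(F) = 9/(-5 + (F + 12)*(F - 11)) = 9/(-5 + (12 + F)*(-11 + F)) = 9/(-5 + (-11 + F)*(12 + F)))
O = -1/240 (O = 1/(-240) = -1/240 ≈ -0.0041667)
B(-13)*O = (9/(-137 - 13 + (-13)²))*(-1/240) = (9/(-137 - 13 + 169))*(-1/240) = (9/19)*(-1/240) = -3/1520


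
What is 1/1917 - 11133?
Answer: -21341960/1917 ≈ -11133.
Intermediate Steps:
1/1917 - 11133 = -21341960/1917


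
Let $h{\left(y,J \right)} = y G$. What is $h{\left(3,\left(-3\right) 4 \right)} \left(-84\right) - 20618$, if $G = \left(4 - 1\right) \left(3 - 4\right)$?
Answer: $-19862$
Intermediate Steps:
$G = -3$ ($G = 3 \left(-1\right) = -3$)
$h{\left(y,J \right)} = - 3 y$ ($h{\left(y,J \right)} = y \left(-3\right) = - 3 y$)
$h{\left(3,\left(-3\right) 4 \right)} \left(-84\right) - 20618 = \left(-3\right) 3 \left(-84\right) - 20618 = \left(-9\right) \left(-84\right) - 20618 = 756 - 20618 = -19862$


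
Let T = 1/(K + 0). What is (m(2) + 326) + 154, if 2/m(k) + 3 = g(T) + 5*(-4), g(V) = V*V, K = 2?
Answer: 43672/91 ≈ 479.91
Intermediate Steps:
T = 1/2 (T = 1/(2 + 0) = 1/2 ≈ 0.50000)
g(V) = V**2
m(k) = -8/91 (m(k) = 2/(-3 + ((1/2)**2 + 5*(-4))) = 2/(-3 + (1/4 - 20)) = 2/(-3 - 79/4) = 2/(-91/4) = 2*(-4/91) = -8/91)
(m(2) + 326) + 154 = (-8/91 + 326) + 154 = 29658/91 + 154 = 43672/91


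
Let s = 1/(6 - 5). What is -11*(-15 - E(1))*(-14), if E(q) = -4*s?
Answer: -1694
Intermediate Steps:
s = 1 (s = 1/1 = 1)
E(q) = -4 (E(q) = -4*1 = -4)
-11*(-15 - E(1))*(-14) = -11*(-15 - 1*(-4))*(-14) = -11*(-15 + 4)*(-14) = -11*(-11)*(-14) = 121*(-14) = -1694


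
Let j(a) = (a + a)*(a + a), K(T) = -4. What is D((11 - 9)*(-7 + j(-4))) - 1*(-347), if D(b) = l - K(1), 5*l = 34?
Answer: 1789/5 ≈ 357.80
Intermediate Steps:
l = 34/5 (l = (⅕)*34 = 34/5 ≈ 6.8000)
j(a) = 4*a² (j(a) = (2*a)*(2*a) = 4*a²)
D(b) = 54/5 (D(b) = 34/5 - 1*(-4) = 34/5 + 4 = 54/5)
D((11 - 9)*(-7 + j(-4))) - 1*(-347) = 54/5 - 1*(-347) = 54/5 + 347 = 1789/5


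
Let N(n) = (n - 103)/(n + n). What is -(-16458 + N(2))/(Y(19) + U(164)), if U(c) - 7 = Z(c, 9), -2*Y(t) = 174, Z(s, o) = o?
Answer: -65933/284 ≈ -232.16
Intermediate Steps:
Y(t) = -87 (Y(t) = -½*174 = -87)
U(c) = 16 (U(c) = 7 + 9 = 16)
N(n) = (-103 + n)/(2*n) (N(n) = (-103 + n)/((2*n)) = (-103 + n)*(1/(2*n)) = (-103 + n)/(2*n))
-(-16458 + N(2))/(Y(19) + U(164)) = -(-16458 + (½)*(-103 + 2)/2)/(-87 + 16) = -(-16458 + (½)*(½)*(-101))/(-71) = -(-16458 - 101/4)*(-1)/71 = -(-65933)*(-1)/(4*71) = -1*65933/284 = -65933/284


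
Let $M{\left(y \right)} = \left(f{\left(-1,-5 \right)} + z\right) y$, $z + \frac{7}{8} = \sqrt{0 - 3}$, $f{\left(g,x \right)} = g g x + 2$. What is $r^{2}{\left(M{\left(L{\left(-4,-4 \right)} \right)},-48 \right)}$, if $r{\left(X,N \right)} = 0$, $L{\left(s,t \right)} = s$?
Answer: $0$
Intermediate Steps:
$f{\left(g,x \right)} = 2 + x g^{2}$ ($f{\left(g,x \right)} = g^{2} x + 2 = x g^{2} + 2 = 2 + x g^{2}$)
$z = - \frac{7}{8} + i \sqrt{3}$ ($z = - \frac{7}{8} + \sqrt{0 - 3} = - \frac{7}{8} + \sqrt{-3} = - \frac{7}{8} + i \sqrt{3} \approx -0.875 + 1.732 i$)
$M{\left(y \right)} = y \left(- \frac{31}{8} + i \sqrt{3}\right)$ ($M{\left(y \right)} = \left(\left(2 - 5 \left(-1\right)^{2}\right) - \left(\frac{7}{8} - i \sqrt{3}\right)\right) y = \left(\left(2 - 5\right) - \left(\frac{7}{8} - i \sqrt{3}\right)\right) y = \left(-3 - \left(\frac{7}{8} - i \sqrt{3}\right)\right) y = \left(- \frac{31}{8} + i \sqrt{3}\right) y = y \left(- \frac{31}{8} + i \sqrt{3}\right)$)
$r^{2}{\left(M{\left(L{\left(-4,-4 \right)} \right)},-48 \right)} = 0^{2} = 0$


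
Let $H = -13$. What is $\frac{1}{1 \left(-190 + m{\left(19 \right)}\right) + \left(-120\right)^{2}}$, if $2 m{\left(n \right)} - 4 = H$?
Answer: $\frac{2}{28411} \approx 7.0395 \cdot 10^{-5}$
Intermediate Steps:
$m{\left(n \right)} = - \frac{9}{2}$ ($m{\left(n \right)} = 2 + \frac{1}{2} \left(-13\right) = 2 - \frac{13}{2} = - \frac{9}{2}$)
$\frac{1}{1 \left(-190 + m{\left(19 \right)}\right) + \left(-120\right)^{2}} = \frac{1}{1 \left(-190 - \frac{9}{2}\right) + \left(-120\right)^{2}} = \frac{1}{1 \left(- \frac{389}{2}\right) + 14400} = \frac{1}{- \frac{389}{2} + 14400} = \frac{1}{\frac{28411}{2}} = \frac{2}{28411}$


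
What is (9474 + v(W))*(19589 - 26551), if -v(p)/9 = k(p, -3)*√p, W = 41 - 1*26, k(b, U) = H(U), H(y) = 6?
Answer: -65957988 + 375948*√15 ≈ -6.4502e+7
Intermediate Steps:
k(b, U) = 6
W = 15 (W = 41 - 26 = 15)
v(p) = -54*√p
(9474 + v(W))*(19589 - 26551) = (9474 - 54*√15)*(19589 - 26551) = (9474 - 54*√15)*(-6962) = -65957988 + 375948*√15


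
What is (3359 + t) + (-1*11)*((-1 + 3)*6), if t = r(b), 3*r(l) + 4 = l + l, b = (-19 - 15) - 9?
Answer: 3197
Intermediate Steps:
b = -43 (b = -34 - 9 = -43)
r(l) = -4/3 + 2*l/3 (r(l) = -4/3 + (l + l)/3 = -4/3 + (2*l)/3 = -4/3 + 2*l/3)
t = -30 (t = -4/3 + (⅔)*(-43) = -4/3 - 86/3 = -30)
(3359 + t) + (-1*11)*((-1 + 3)*6) = (3359 - 30) + (-1*11)*((-1 + 3)*6) = 3329 - 22*6 = 3329 - 11*12 = 3329 - 132 = 3197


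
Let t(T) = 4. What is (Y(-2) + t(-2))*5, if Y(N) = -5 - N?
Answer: 5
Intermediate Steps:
(Y(-2) + t(-2))*5 = ((-5 - 1*(-2)) + 4)*5 = ((-5 + 2) + 4)*5 = (-3 + 4)*5 = 1*5 = 5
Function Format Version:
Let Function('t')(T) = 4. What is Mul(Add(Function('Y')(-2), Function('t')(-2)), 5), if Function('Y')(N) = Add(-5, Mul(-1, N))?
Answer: 5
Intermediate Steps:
Mul(Add(Function('Y')(-2), Function('t')(-2)), 5) = Mul(Add(Add(-5, Mul(-1, -2)), 4), 5) = Mul(Add(Add(-5, 2), 4), 5) = Mul(Add(-3, 4), 5) = Mul(1, 5) = 5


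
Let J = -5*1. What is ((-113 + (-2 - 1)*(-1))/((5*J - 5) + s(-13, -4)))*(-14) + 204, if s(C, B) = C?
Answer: 7232/43 ≈ 168.19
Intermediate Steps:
J = -5
((-113 + (-2 - 1)*(-1))/((5*J - 5) + s(-13, -4)))*(-14) + 204 = ((-113 + (-2 - 1)*(-1))/((5*(-5) - 5) - 13))*(-14) + 204 = ((-113 - 3*(-1))/((-25 - 5) - 13))*(-14) + 204 = ((-113 + 3)/(-30 - 13))*(-14) + 204 = -110/(-43)*(-14) + 204 = -110*(-1/43)*(-14) + 204 = (110/43)*(-14) + 204 = -1540/43 + 204 = 7232/43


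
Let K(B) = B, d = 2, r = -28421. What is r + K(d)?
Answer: -28419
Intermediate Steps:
r + K(d) = -28421 + 2 = -28419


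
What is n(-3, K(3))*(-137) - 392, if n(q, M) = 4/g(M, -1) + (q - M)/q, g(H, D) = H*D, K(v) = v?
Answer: -1450/3 ≈ -483.33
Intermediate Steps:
g(H, D) = D*H
n(q, M) = -4/M + (q - M)/q (n(q, M) = 4/((-M)) + (q - M)/q = 4*(-1/M) + (q - M)/q = -4/M + (q - M)/q)
n(-3, K(3))*(-137) - 392 = (1 - 4/3 - 1*3/(-3))*(-137) - 392 = (1 - 4*⅓ - 1*3*(-⅓))*(-137) - 392 = (1 - 4/3 + 1)*(-137) - 392 = (⅔)*(-137) - 392 = -274/3 - 392 = -1450/3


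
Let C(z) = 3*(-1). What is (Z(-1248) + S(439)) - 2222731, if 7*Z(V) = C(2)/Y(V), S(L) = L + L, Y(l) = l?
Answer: -6470035935/2912 ≈ -2.2219e+6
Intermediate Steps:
S(L) = 2*L
C(z) = -3
Z(V) = -3/(7*V) (Z(V) = (-3/V)/7 = -3/(7*V))
(Z(-1248) + S(439)) - 2222731 = (-3/7/(-1248) + 2*439) - 2222731 = (-3/7*(-1/1248) + 878) - 2222731 = (1/2912 + 878) - 2222731 = 2556737/2912 - 2222731 = -6470035935/2912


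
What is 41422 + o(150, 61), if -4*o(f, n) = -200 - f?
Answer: 83019/2 ≈ 41510.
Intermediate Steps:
o(f, n) = 50 + f/4 (o(f, n) = -(-200 - f)/4 = 50 + f/4)
41422 + o(150, 61) = 41422 + (50 + (1/4)*150) = 41422 + (50 + 75/2) = 41422 + 175/2 = 83019/2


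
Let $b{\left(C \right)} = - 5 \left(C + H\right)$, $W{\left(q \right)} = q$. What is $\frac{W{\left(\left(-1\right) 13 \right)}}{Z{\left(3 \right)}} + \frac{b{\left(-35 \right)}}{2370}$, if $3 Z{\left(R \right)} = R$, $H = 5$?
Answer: $- \frac{1022}{79} \approx -12.937$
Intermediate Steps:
$Z{\left(R \right)} = \frac{R}{3}$
$b{\left(C \right)} = -25 - 5 C$ ($b{\left(C \right)} = - 5 \left(C + 5\right) = - 5 \left(5 + C\right) = -25 - 5 C$)
$\frac{W{\left(\left(-1\right) 13 \right)}}{Z{\left(3 \right)}} + \frac{b{\left(-35 \right)}}{2370} = \frac{\left(-1\right) 13}{\frac{1}{3} \cdot 3} + \frac{-25 - -175}{2370} = - \frac{13}{1} + \left(-25 + 175\right) \frac{1}{2370} = \left(-13\right) 1 + 150 \cdot \frac{1}{2370} = -13 + \frac{5}{79} = - \frac{1022}{79}$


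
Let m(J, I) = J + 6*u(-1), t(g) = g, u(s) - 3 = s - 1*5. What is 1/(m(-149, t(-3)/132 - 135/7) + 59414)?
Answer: 1/59247 ≈ 1.6878e-5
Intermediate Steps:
u(s) = -2 + s (u(s) = 3 + (s - 1*5) = 3 + (s - 5) = 3 + (-5 + s) = -2 + s)
m(J, I) = -18 + J (m(J, I) = J + 6*(-2 - 1) = J + 6*(-3) = J - 18 = -18 + J)
1/(m(-149, t(-3)/132 - 135/7) + 59414) = 1/((-18 - 149) + 59414) = 1/(-167 + 59414) = 1/59247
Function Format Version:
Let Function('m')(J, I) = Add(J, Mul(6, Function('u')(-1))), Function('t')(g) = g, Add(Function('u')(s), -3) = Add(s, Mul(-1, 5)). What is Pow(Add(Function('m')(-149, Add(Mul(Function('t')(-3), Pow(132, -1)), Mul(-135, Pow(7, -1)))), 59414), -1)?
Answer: Rational(1, 59247) ≈ 1.6878e-5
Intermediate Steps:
Function('u')(s) = Add(-2, s) (Function('u')(s) = Add(3, Add(s, Mul(-1, 5))) = Add(3, Add(s, -5)) = Add(3, Add(-5, s)) = Add(-2, s))
Function('m')(J, I) = Add(-18, J) (Function('m')(J, I) = Add(J, Mul(6, Add(-2, -1))) = Add(J, Mul(6, -3)) = Add(J, -18) = Add(-18, J))
Pow(Add(Function('m')(-149, Add(Mul(Function('t')(-3), Pow(132, -1)), Mul(-135, Pow(7, -1)))), 59414), -1) = Pow(Add(Add(-18, -149), 59414), -1) = Pow(Add(-167, 59414), -1) = Pow(59247, -1) = Rational(1, 59247)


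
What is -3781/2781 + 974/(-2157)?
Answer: -3621437/1999539 ≈ -1.8111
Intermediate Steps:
-3781/2781 + 974/(-2157) = -3781*1/2781 + 974*(-1/2157) = -3781/2781 - 974/2157 = -3621437/1999539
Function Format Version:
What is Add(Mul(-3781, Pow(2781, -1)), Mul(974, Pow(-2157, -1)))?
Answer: Rational(-3621437, 1999539) ≈ -1.8111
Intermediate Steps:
Add(Mul(-3781, Pow(2781, -1)), Mul(974, Pow(-2157, -1))) = Add(Mul(-3781, Rational(1, 2781)), Mul(974, Rational(-1, 2157))) = Add(Rational(-3781, 2781), Rational(-974, 2157)) = Rational(-3621437, 1999539)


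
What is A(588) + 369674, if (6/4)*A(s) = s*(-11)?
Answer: 365362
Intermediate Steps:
A(s) = -22*s/3 (A(s) = 2*(s*(-11))/3 = 2*(-11*s)/3 = -22*s/3)
A(588) + 369674 = -22/3*588 + 369674 = -4312 + 369674 = 365362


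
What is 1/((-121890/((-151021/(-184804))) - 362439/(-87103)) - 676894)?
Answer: -13154382163/10866128858896183 ≈ -1.2106e-6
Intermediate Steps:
1/((-121890/((-151021/(-184804))) - 362439/(-87103)) - 676894) = 1/((-121890/((-151021*(-1/184804))) - 362439*(-1/87103)) - 676894) = 1/((-121890/151021/184804 + 362439/87103) - 676894) = 1/((-121890*184804/151021 + 362439/87103) - 676894) = 1/((-22525759560/151021 + 362439/87103) - 676894) = 1/(-1962006499054461/13154382163 - 676894) = 1/(-10866128858896183/13154382163) = -13154382163/10866128858896183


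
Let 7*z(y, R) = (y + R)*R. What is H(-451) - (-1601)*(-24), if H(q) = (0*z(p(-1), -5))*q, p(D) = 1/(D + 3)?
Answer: -38424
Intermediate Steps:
p(D) = 1/(3 + D)
z(y, R) = R*(R + y)/7 (z(y, R) = ((y + R)*R)/7 = ((R + y)*R)/7 = (R*(R + y))/7 = R*(R + y)/7)
H(q) = 0 (H(q) = (0*((⅐)*(-5)*(-5 + 1/(3 - 1))))*q = (0*((⅐)*(-5)*(-5 + 1/2)))*q = (0*((⅐)*(-5)*(-5 + ½)))*q = (0*((⅐)*(-5)*(-9/2)))*q = (0*(45/14))*q = 0*q = 0)
H(-451) - (-1601)*(-24) = 0 - (-1601)*(-24) = 0 - 1*38424 = 0 - 38424 = -38424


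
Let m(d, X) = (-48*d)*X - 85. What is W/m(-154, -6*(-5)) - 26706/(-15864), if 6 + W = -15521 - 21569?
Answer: 888593601/586108700 ≈ 1.5161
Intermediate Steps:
m(d, X) = -85 - 48*X*d (m(d, X) = -48*X*d - 85 = -85 - 48*X*d)
W = -37096 (W = -6 + (-15521 - 21569) = -6 - 37090 = -37096)
W/m(-154, -6*(-5)) - 26706/(-15864) = -37096/(-85 - 48*(-6*(-5))*(-154)) - 26706/(-15864) = -37096/(-85 - 48*30*(-154)) - 26706*(-1/15864) = -37096/(-85 + 221760) + 4451/2644 = -37096/221675 + 4451/2644 = 888593601/586108700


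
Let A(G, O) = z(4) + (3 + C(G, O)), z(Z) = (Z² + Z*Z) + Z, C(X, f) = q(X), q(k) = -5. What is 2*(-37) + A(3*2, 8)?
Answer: -40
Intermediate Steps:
C(X, f) = -5
z(Z) = Z + 2*Z² (z(Z) = (Z² + Z²) + Z = 2*Z² + Z = Z + 2*Z²)
A(G, O) = 34 (A(G, O) = 4*(1 + 2*4) + (3 - 5) = 4*(1 + 8) - 2 = 4*9 - 2 = 36 - 2 = 34)
2*(-37) + A(3*2, 8) = 2*(-37) + 34 = -74 + 34 = -40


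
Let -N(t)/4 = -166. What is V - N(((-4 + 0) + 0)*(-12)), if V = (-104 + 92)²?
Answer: -520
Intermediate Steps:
V = 144 (V = (-12)² = 144)
N(t) = 664 (N(t) = -4*(-166) = 664)
V - N(((-4 + 0) + 0)*(-12)) = 144 - 1*664 = 144 - 664 = -520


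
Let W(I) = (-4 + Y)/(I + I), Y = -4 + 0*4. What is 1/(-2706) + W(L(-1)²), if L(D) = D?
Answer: -10825/2706 ≈ -4.0004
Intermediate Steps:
Y = -4 (Y = -4 + 0 = -4)
W(I) = -4/I (W(I) = (-4 - 4)/(I + I) = -8*1/(2*I) = -4/I)
1/(-2706) + W(L(-1)²) = 1/(-2706) - 4/((-1)²) = -1/2706 - 4/1 = -1/2706 - 4*1 = -1/2706 - 4 = -10825/2706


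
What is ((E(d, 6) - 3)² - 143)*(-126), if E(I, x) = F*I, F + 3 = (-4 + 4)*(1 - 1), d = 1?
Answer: 13482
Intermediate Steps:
F = -3 (F = -3 + (-4 + 4)*(1 - 1) = -3 + 0*0 = -3 + 0 = -3)
E(I, x) = -3*I
((E(d, 6) - 3)² - 143)*(-126) = ((-3*1 - 3)² - 143)*(-126) = ((-3 - 3)² - 143)*(-126) = ((-6)² - 143)*(-126) = (36 - 143)*(-126) = -107*(-126) = 13482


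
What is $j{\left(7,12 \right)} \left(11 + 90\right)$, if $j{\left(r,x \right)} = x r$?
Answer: $8484$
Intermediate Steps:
$j{\left(r,x \right)} = r x$
$j{\left(7,12 \right)} \left(11 + 90\right) = 7 \cdot 12 \left(11 + 90\right) = 84 \cdot 101 = 8484$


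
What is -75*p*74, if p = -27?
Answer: 149850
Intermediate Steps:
-75*p*74 = -75*(-27)*74 = 2025*74 = 149850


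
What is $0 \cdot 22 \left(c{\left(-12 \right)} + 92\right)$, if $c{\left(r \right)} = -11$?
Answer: $0$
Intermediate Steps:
$0 \cdot 22 \left(c{\left(-12 \right)} + 92\right) = 0 \cdot 22 \left(-11 + 92\right) = 0 \cdot 81 = 0$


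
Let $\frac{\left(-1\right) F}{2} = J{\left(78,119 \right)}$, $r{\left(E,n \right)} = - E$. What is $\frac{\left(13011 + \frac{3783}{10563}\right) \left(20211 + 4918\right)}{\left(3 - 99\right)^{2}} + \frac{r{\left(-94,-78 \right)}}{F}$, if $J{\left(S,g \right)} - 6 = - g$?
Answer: $\frac{508168138721}{14323428} \approx 35478.0$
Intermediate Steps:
$J{\left(S,g \right)} = 6 - g$
$F = 226$ ($F = - 2 \left(6 - 119\right) = \left(-2\right) \left(-113\right) = 226$)
$\frac{\left(13011 + \frac{3783}{10563}\right) \left(20211 + 4918\right)}{\left(3 - 99\right)^{2}} + \frac{r{\left(-94,-78 \right)}}{F} = \frac{\left(13011 + \frac{3783}{10563}\right) \left(20211 + 4918\right)}{\left(3 - 99\right)^{2}} + \frac{\left(-1\right) \left(-94\right)}{226} = \frac{\left(13011 + 3783 \cdot \frac{1}{10563}\right) 25129}{\left(-96\right)^{2}} + 94 \cdot \frac{1}{226} = \frac{\left(13011 + \frac{1261}{3521}\right) 25129}{9216} + \frac{47}{113} = \frac{45812992}{3521} \cdot 25129 \cdot \frac{1}{9216} + \frac{47}{113} = \frac{1151234675968}{3521} \cdot \frac{1}{9216} + \frac{47}{113} = \frac{4497010453}{126756} + \frac{47}{113} = \frac{508168138721}{14323428}$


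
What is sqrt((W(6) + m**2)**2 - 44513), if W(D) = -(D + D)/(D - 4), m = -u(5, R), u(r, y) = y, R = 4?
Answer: I*sqrt(44413) ≈ 210.74*I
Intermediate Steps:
m = -4 (m = -1*4 = -4)
W(D) = -2*D/(-4 + D)
sqrt((W(6) + m**2)**2 - 44513) = sqrt((-2*6/(-4 + 6) + (-4)**2)**2 - 44513) = sqrt((-2*6/2 + 16)**2 - 44513) = sqrt((-2*6*1/2 + 16)**2 - 44513) = sqrt((-6 + 16)**2 - 44513) = sqrt(10**2 - 44513) = sqrt(100 - 44513) = sqrt(-44413) = I*sqrt(44413)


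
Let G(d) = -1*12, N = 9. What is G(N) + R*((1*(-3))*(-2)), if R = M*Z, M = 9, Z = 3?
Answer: 150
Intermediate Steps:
G(d) = -12
R = 27 (R = 9*3 = 27)
G(N) + R*((1*(-3))*(-2)) = -12 + 27*((1*(-3))*(-2)) = -12 + 27*(-3*(-2)) = -12 + 27*6 = -12 + 162 = 150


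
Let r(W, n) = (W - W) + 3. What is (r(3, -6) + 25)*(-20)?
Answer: -560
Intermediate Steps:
r(W, n) = 3 (r(W, n) = 0 + 3 = 3)
(r(3, -6) + 25)*(-20) = (3 + 25)*(-20) = 28*(-20) = -560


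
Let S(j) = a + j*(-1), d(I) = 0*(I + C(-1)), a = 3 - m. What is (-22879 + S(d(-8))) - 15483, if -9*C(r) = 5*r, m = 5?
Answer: -38364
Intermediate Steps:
a = -2 (a = 3 - 1*5 = 3 - 5 = -2)
C(r) = -5*r/9
d(I) = 0 (d(I) = 0*(I - 5/9*(-1)) = 0*(I + 5/9) = 0*(5/9 + I) = 0)
S(j) = -2 - j (S(j) = -2 + j*(-1) = -2 - j)
(-22879 + S(d(-8))) - 15483 = (-22879 + (-2 - 1*0)) - 15483 = (-22879 + (-2 + 0)) - 15483 = (-22879 - 2) - 15483 = -22881 - 15483 = -38364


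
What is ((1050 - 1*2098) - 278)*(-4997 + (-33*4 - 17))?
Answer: 6823596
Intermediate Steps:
((1050 - 1*2098) - 278)*(-4997 + (-33*4 - 17)) = ((1050 - 2098) - 278)*(-4997 + (-132 - 17)) = (-1048 - 278)*(-4997 - 149) = -1326*(-5146) = 6823596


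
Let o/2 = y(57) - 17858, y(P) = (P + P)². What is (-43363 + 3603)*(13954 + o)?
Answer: -168184800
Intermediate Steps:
y(P) = 4*P² (y(P) = (2*P)² = 4*P²)
o = -9724 (o = 2*(4*57² - 17858) = 2*(4*3249 - 17858) = 2*(12996 - 17858) = 2*(-4862) = -9724)
(-43363 + 3603)*(13954 + o) = (-43363 + 3603)*(13954 - 9724) = -39760*4230 = -168184800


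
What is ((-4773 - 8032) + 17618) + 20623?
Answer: 25436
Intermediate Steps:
((-4773 - 8032) + 17618) + 20623 = (-12805 + 17618) + 20623 = 4813 + 20623 = 25436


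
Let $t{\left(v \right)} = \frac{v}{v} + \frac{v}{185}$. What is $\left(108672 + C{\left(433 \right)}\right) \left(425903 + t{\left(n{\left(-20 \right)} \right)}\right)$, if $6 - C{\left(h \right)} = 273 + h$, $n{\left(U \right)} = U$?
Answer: $\frac{1701470715568}{37} \approx 4.5986 \cdot 10^{10}$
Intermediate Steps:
$C{\left(h \right)} = -267 - h$ ($C{\left(h \right)} = 6 - \left(273 + h\right) = -267 - h$)
$t{\left(v \right)} = 1 + \frac{v}{185}$ ($t{\left(v \right)} = 1 + v \frac{1}{185} = 1 + \frac{v}{185}$)
$\left(108672 + C{\left(433 \right)}\right) \left(425903 + t{\left(n{\left(-20 \right)} \right)}\right) = \left(108672 - 700\right) \left(425903 + \left(1 + \frac{1}{185} \left(-20\right)\right)\right) = \left(108672 - 700\right) \left(425903 + \left(1 - \frac{4}{37}\right)\right) = \left(108672 - 700\right) \left(425903 + \frac{33}{37}\right) = 107972 \cdot \frac{15758444}{37} = \frac{1701470715568}{37}$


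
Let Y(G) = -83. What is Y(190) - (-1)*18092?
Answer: 18009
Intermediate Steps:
Y(190) - (-1)*18092 = -83 - (-1)*18092 = -83 - 1*(-18092) = -83 + 18092 = 18009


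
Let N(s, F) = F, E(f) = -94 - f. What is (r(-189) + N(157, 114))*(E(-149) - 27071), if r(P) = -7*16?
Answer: -54032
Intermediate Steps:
r(P) = -112
(r(-189) + N(157, 114))*(E(-149) - 27071) = (-112 + 114)*((-94 - 1*(-149)) - 27071) = 2*((-94 + 149) - 27071) = 2*(55 - 27071) = 2*(-27016) = -54032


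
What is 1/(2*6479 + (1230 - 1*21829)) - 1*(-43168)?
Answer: 329846687/7641 ≈ 43168.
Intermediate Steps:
1/(2*6479 + (1230 - 1*21829)) - 1*(-43168) = 1/(12958 + (1230 - 21829)) + 43168 = 1/(12958 - 20599) + 43168 = 1/(-7641) + 43168 = -1/7641 + 43168 = 329846687/7641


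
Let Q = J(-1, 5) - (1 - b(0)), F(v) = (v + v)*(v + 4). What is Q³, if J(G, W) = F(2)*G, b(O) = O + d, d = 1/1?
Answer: -13824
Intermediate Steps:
F(v) = 2*v*(4 + v) (F(v) = (2*v)*(4 + v) = 2*v*(4 + v))
d = 1
b(O) = 1 + O (b(O) = O + 1 = 1 + O)
J(G, W) = 24*G (J(G, W) = (2*2*(4 + 2))*G = (2*2*6)*G = 24*G)
Q = -24 (Q = 24*(-1) - (1 - (1 + 0)) = -24 - (1 - 1*1) = -24 - (1 - 1) = -24 - 1*0 = -24 + 0 = -24)
Q³ = (-24)³ = -13824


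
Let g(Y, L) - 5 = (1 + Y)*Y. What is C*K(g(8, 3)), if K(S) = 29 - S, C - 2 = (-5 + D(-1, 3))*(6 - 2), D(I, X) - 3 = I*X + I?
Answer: 1056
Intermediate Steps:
D(I, X) = 3 + I + I*X (D(I, X) = 3 + (I*X + I) = 3 + (I + I*X) = 3 + I + I*X)
g(Y, L) = 5 + Y*(1 + Y) (g(Y, L) = 5 + (1 + Y)*Y = 5 + Y*(1 + Y))
C = -22 (C = 2 + (-5 + (3 - 1 - 1*3))*(6 - 2) = 2 + (-5 + (3 - 1 - 3))*4 = 2 + (-5 - 1)*4 = 2 - 6*4 = 2 - 24 = -22)
C*K(g(8, 3)) = -22*(29 - (5 + 8 + 8²)) = -22*(29 - (5 + 8 + 64)) = -22*(29 - 1*77) = -22*(29 - 77) = -22*(-48) = 1056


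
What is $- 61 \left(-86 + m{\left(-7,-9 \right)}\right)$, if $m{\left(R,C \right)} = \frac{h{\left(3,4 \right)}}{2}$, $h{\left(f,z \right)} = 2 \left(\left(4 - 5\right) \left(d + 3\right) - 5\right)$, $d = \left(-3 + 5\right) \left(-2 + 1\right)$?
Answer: $5612$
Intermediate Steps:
$d = -2$ ($d = 2 \left(-1\right) = -2$)
$h{\left(f,z \right)} = -12$ ($h{\left(f,z \right)} = 2 \left(\left(4 - 5\right) \left(-2 + 3\right) - 5\right) = 2 \left(\left(-1\right) 1 - 5\right) = 2 \left(-1 - 5\right) = 2 \left(-6\right) = -12$)
$m{\left(R,C \right)} = -6$ ($m{\left(R,C \right)} = - \frac{12}{2} = \left(-12\right) \frac{1}{2} = -6$)
$- 61 \left(-86 + m{\left(-7,-9 \right)}\right) = - 61 \left(-86 - 6\right) = \left(-61\right) \left(-92\right) = 5612$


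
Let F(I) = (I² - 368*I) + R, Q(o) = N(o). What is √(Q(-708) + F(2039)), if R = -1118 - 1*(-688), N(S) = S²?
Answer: √3908003 ≈ 1976.9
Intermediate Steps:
Q(o) = o²
R = -430 (R = -1118 + 688 = -430)
F(I) = -430 + I² - 368*I (F(I) = (I² - 368*I) - 430 = -430 + I² - 368*I)
√(Q(-708) + F(2039)) = √((-708)² + (-430 + 2039² - 368*2039)) = √(501264 + (-430 + 4157521 - 750352)) = √(501264 + 3406739) = √3908003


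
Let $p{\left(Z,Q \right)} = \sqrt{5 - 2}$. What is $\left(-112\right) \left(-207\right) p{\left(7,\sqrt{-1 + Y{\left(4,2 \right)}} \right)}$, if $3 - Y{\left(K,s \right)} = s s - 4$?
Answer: $23184 \sqrt{3} \approx 40156.0$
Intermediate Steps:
$Y{\left(K,s \right)} = 7 - s^{2}$ ($Y{\left(K,s \right)} = 3 - \left(s s - 4\right) = 3 - \left(s^{2} - 4\right) = 3 - \left(-4 + s^{2}\right) = 7 - s^{2}$)
$p{\left(Z,Q \right)} = \sqrt{3}$
$\left(-112\right) \left(-207\right) p{\left(7,\sqrt{-1 + Y{\left(4,2 \right)}} \right)} = \left(-112\right) \left(-207\right) \sqrt{3} = 23184 \sqrt{3}$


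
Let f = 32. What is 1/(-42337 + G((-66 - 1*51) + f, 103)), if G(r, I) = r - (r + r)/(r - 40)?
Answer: -25/1060584 ≈ -2.3572e-5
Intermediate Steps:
G(r, I) = r - 2*r/(-40 + r)
1/(-42337 + G((-66 - 1*51) + f, 103)) = 1/(-42337 + ((-66 - 1*51) + 32)*(-42 + ((-66 - 1*51) + 32))/(-40 + ((-66 - 1*51) + 32))) = 1/(-42337 + ((-66 - 51) + 32)*(-42 + ((-66 - 51) + 32))/(-40 + ((-66 - 51) + 32))) = 1/(-42337 + (-117 + 32)*(-42 + (-117 + 32))/(-40 + (-117 + 32))) = 1/(-42337 - 85*(-42 - 85)/(-40 - 85)) = 1/(-42337 - 85*(-127)/(-125)) = 1/(-42337 - 85*(-1/125)*(-127)) = 1/(-42337 - 2159/25) = 1/(-1060584/25) = -25/1060584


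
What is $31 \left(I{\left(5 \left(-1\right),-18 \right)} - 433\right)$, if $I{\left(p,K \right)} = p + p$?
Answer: $-13733$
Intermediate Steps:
$I{\left(p,K \right)} = 2 p$
$31 \left(I{\left(5 \left(-1\right),-18 \right)} - 433\right) = 31 \left(2 \cdot 5 \left(-1\right) - 433\right) = 31 \left(2 \left(-5\right) - 433\right) = 31 \left(-10 - 433\right) = 31 \left(-443\right) = -13733$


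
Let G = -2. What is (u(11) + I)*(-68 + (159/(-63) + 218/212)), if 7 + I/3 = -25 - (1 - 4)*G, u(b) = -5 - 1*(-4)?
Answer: 17790155/2226 ≈ 7992.0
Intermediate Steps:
u(b) = -1 (u(b) = -5 + 4 = -1)
I = -114 (I = -21 + 3*(-25 - (1 - 4)*(-2)) = -21 + 3*(-25 - (-3)*(-2)) = -21 + 3*(-25 - 1*6) = -21 + 3*(-25 - 6) = -21 + 3*(-31) = -21 - 93 = -114)
(u(11) + I)*(-68 + (159/(-63) + 218/212)) = (-1 - 114)*(-68 + (159/(-63) + 218/212)) = -115*(-68 + (159*(-1/63) + 218*(1/212))) = -115*(-68 + (-53/21 + 109/106)) = -115*(-68 - 3329/2226) = -115*(-154697/2226) = 17790155/2226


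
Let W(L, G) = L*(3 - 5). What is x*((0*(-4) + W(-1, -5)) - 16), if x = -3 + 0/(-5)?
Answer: 42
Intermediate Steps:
W(L, G) = -2*L (W(L, G) = L*(-2) = -2*L)
x = -3 (x = -3 + 0*(-1/5) = -3 + 0 = -3)
x*((0*(-4) + W(-1, -5)) - 16) = -3*((0*(-4) - 2*(-1)) - 16) = -3*((0 + 2) - 16) = -3*(2 - 16) = -3*(-14) = 42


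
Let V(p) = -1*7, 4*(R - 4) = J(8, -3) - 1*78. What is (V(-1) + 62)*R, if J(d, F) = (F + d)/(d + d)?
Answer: -54285/64 ≈ -848.20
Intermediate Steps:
J(d, F) = (F + d)/(2*d) (J(d, F) = (F + d)/((2*d)) = (F + d)*(1/(2*d)) = (F + d)/(2*d))
R = -987/64 (R = 4 + ((½)*(-3 + 8)/8 - 1*78)/4 = 4 + ((½)*(⅛)*5 - 78)/4 = 4 + (5/16 - 78)/4 = 4 + (¼)*(-1243/16) = 4 - 1243/64 = -987/64 ≈ -15.422)
V(p) = -7
(V(-1) + 62)*R = (-7 + 62)*(-987/64) = 55*(-987/64) = -54285/64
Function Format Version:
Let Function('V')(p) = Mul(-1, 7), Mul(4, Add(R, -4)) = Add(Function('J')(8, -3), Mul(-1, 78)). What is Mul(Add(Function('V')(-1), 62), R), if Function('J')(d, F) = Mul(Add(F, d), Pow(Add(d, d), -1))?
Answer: Rational(-54285, 64) ≈ -848.20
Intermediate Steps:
Function('J')(d, F) = Mul(Rational(1, 2), Pow(d, -1), Add(F, d)) (Function('J')(d, F) = Mul(Add(F, d), Pow(Mul(2, d), -1)) = Mul(Add(F, d), Mul(Rational(1, 2), Pow(d, -1))) = Mul(Rational(1, 2), Pow(d, -1), Add(F, d)))
R = Rational(-987, 64) (R = Add(4, Mul(Rational(1, 4), Add(Mul(Rational(1, 2), Pow(8, -1), Add(-3, 8)), Mul(-1, 78)))) = Add(4, Mul(Rational(1, 4), Add(Mul(Rational(1, 2), Rational(1, 8), 5), -78))) = Add(4, Mul(Rational(1, 4), Add(Rational(5, 16), -78))) = Add(4, Mul(Rational(1, 4), Rational(-1243, 16))) = Add(4, Rational(-1243, 64)) = Rational(-987, 64) ≈ -15.422)
Function('V')(p) = -7
Mul(Add(Function('V')(-1), 62), R) = Mul(Add(-7, 62), Rational(-987, 64)) = Mul(55, Rational(-987, 64)) = Rational(-54285, 64)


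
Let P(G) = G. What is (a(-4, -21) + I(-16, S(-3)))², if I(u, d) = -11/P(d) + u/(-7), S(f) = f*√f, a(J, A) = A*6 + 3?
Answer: 19272746/1323 + 18590*I*√3/63 ≈ 14567.0 + 511.09*I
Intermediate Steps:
a(J, A) = 3 + 6*A (a(J, A) = 6*A + 3 = 3 + 6*A)
S(f) = f^(3/2)
I(u, d) = -11/d - u/7 (I(u, d) = -11/d + u/(-7) = -11/d + u*(-⅐) = -11/d - u/7)
(a(-4, -21) + I(-16, S(-3)))² = ((3 + 6*(-21)) + (-11*I*√3/9 - ⅐*(-16)))² = ((3 - 126) + (-11*I*√3/9 + 16/7))² = (-123 + (-11*I*√3/9 + 16/7))² = (-123 + (16/7 - 11*I*√3/9))² = (-845/7 - 11*I*√3/9)²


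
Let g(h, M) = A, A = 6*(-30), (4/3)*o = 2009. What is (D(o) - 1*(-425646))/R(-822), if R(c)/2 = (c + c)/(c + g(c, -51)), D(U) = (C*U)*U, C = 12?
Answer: 18483020757/2192 ≈ 8.4320e+6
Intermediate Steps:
o = 6027/4 (o = (¾)*2009 = 6027/4 ≈ 1506.8)
D(U) = 12*U² (D(U) = (12*U)*U = 12*U²)
A = -180
g(h, M) = -180
R(c) = 4*c/(-180 + c) (R(c) = 2*((c + c)/(c - 180)) = 2*((2*c)/(-180 + c)) = 2*(2*c/(-180 + c)) = 4*c/(-180 + c))
(D(o) - 1*(-425646))/R(-822) = (12*(6027/4)² - 1*(-425646))/((4*(-822)/(-180 - 822))) = (12*(36324729/16) + 425646)/((4*(-822)/(-1002))) = (108974187/4 + 425646)/((4*(-822)*(-1/1002))) = 110676771/(4*(548/167)) = (110676771/4)*(167/548) = 18483020757/2192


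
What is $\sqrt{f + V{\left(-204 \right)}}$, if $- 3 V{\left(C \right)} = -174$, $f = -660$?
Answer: $i \sqrt{602} \approx 24.536 i$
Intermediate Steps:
$V{\left(C \right)} = 58$ ($V{\left(C \right)} = \left(- \frac{1}{3}\right) \left(-174\right) = 58$)
$\sqrt{f + V{\left(-204 \right)}} = \sqrt{-660 + 58} = \sqrt{-602} = i \sqrt{602}$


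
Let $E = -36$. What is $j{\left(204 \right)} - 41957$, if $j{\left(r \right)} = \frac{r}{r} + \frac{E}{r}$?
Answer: $- \frac{713255}{17} \approx -41956.0$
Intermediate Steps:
$j{\left(r \right)} = 1 - \frac{36}{r}$ ($j{\left(r \right)} = \frac{r}{r} - \frac{36}{r} = 1 - \frac{36}{r}$)
$j{\left(204 \right)} - 41957 = \frac{-36 + 204}{204} - 41957 = \frac{1}{204} \cdot 168 - 41957 = \frac{14}{17} - 41957 = - \frac{713255}{17}$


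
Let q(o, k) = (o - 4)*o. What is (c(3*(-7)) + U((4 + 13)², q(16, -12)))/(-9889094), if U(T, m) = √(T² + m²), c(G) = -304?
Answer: 152/4944547 - √120385/9889094 ≈ -4.3447e-6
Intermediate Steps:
q(o, k) = o*(-4 + o) (q(o, k) = (-4 + o)*o = o*(-4 + o))
(c(3*(-7)) + U((4 + 13)², q(16, -12)))/(-9889094) = (-304 + √(((4 + 13)²)² + (16*(-4 + 16))²))/(-9889094) = (-304 + √((17²)² + (16*12)²))*(-1/9889094) = (-304 + √(289² + 192²))*(-1/9889094) = (-304 + √(83521 + 36864))*(-1/9889094) = (-304 + √120385)*(-1/9889094) = 152/4944547 - √120385/9889094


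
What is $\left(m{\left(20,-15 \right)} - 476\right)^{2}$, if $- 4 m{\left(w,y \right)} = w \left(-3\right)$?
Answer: $212521$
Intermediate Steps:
$m{\left(w,y \right)} = \frac{3 w}{4}$ ($m{\left(w,y \right)} = - \frac{w \left(-3\right)}{4} = - \frac{\left(-3\right) w}{4} = \frac{3 w}{4}$)
$\left(m{\left(20,-15 \right)} - 476\right)^{2} = \left(\frac{3}{4} \cdot 20 - 476\right)^{2} = \left(15 - 476\right)^{2} = \left(-461\right)^{2} = 212521$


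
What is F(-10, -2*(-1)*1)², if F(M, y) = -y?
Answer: 4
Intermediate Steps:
F(-10, -2*(-1)*1)² = (-(-2*(-1)))² = (-2)² = 4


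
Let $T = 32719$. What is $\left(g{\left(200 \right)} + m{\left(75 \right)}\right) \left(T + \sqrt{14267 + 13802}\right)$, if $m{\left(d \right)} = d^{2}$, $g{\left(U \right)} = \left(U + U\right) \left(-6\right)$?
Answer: $105518775 + 3225 \sqrt{28069} \approx 1.0606 \cdot 10^{8}$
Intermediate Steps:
$g{\left(U \right)} = - 12 U$ ($g{\left(U \right)} = 2 U \left(-6\right) = - 12 U$)
$\left(g{\left(200 \right)} + m{\left(75 \right)}\right) \left(T + \sqrt{14267 + 13802}\right) = \left(\left(-12\right) 200 + 75^{2}\right) \left(32719 + \sqrt{14267 + 13802}\right) = \left(-2400 + 5625\right) \left(32719 + \sqrt{28069}\right) = 3225 \left(32719 + \sqrt{28069}\right) = 105518775 + 3225 \sqrt{28069}$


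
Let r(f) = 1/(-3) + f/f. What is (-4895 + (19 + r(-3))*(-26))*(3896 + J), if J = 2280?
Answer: -100168544/3 ≈ -3.3390e+7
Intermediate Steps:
r(f) = 2/3 (r(f) = 1*(-1/3) + 1 = -1/3 + 1 = 2/3)
(-4895 + (19 + r(-3))*(-26))*(3896 + J) = (-4895 + (19 + 2/3)*(-26))*(3896 + 2280) = (-4895 + (59/3)*(-26))*6176 = (-4895 - 1534/3)*6176 = -16219/3*6176 = -100168544/3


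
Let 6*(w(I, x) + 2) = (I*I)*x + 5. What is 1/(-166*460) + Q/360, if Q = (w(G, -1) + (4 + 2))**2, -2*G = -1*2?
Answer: 374083/6185160 ≈ 0.060481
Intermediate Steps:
G = 1 (G = -(-1)*2/2 = -1/2*(-2) = 1)
w(I, x) = -7/6 + x*I**2/6 (w(I, x) = -2 + ((I*I)*x + 5)/6 = -2 + (I**2*x + 5)/6 = -2 + (x*I**2 + 5)/6 = -2 + (5 + x*I**2)/6 = -2 + (5/6 + x*I**2/6) = -7/6 + x*I**2/6)
Q = 196/9 (Q = ((-7/6 + (1/6)*(-1)*1**2) + (4 + 2))**2 = ((-7/6 + (1/6)*(-1)*1) + 6)**2 = ((-7/6 - 1/6) + 6)**2 = (-4/3 + 6)**2 = (14/3)**2 = 196/9 ≈ 21.778)
1/(-166*460) + Q/360 = 1/(-166*460) + (196/9)/360 = -1/166*1/460 + (196/9)*(1/360) = -1/76360 + 49/810 = 374083/6185160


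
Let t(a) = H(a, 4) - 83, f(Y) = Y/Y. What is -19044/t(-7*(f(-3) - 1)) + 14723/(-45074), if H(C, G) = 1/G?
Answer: 3428683711/14919494 ≈ 229.81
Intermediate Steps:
f(Y) = 1
t(a) = -331/4 (t(a) = 1/4 - 83 = ¼ - 83 = -331/4)
-19044/t(-7*(f(-3) - 1)) + 14723/(-45074) = -19044/(-331/4) + 14723/(-45074) = -19044*(-4/331) + 14723*(-1/45074) = 76176/331 - 14723/45074 = 3428683711/14919494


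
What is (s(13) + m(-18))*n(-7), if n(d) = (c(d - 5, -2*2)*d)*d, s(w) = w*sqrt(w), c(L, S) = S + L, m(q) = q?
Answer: 14112 - 10192*sqrt(13) ≈ -22636.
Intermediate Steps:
c(L, S) = L + S
s(w) = w**(3/2)
n(d) = d**2*(-9 + d) (n(d) = (((d - 5) - 2*2)*d)*d = (((-5 + d) - 4)*d)*d = ((-9 + d)*d)*d = (d*(-9 + d))*d = d**2*(-9 + d))
(s(13) + m(-18))*n(-7) = (13**(3/2) - 18)*((-7)**2*(-9 - 7)) = (13*sqrt(13) - 18)*(49*(-16)) = (-18 + 13*sqrt(13))*(-784) = 14112 - 10192*sqrt(13)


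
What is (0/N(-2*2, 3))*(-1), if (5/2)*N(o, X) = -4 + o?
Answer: 0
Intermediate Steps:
N(o, X) = -8/5 + 2*o/5 (N(o, X) = 2*(-4 + o)/5 = -8/5 + 2*o/5)
(0/N(-2*2, 3))*(-1) = (0/(-8/5 + 2*(-2*2)/5))*(-1) = (0/(-8/5 + (⅖)*(-4)))*(-1) = (0/(-8/5 - 8/5))*(-1) = (0/(-16/5))*(-1) = (0*(-5/16))*(-1) = 0*(-1) = 0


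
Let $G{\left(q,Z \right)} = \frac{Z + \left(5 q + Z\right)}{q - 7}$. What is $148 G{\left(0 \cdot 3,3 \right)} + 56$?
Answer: $- \frac{496}{7} \approx -70.857$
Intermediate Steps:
$G{\left(q,Z \right)} = \frac{2 Z + 5 q}{-7 + q}$ ($G{\left(q,Z \right)} = \frac{Z + \left(Z + 5 q\right)}{-7 + q} = \frac{2 Z + 5 q}{-7 + q}$)
$148 G{\left(0 \cdot 3,3 \right)} + 56 = 148 \frac{2 \cdot 3 + 5 \cdot 0 \cdot 3}{-7 + 0 \cdot 3} + 56 = 148 \frac{6 + 5 \cdot 0}{-7 + 0} + 56 = 148 \frac{6 + 0}{-7} + 56 = 148 \left(\left(- \frac{1}{7}\right) 6\right) + 56 = 148 \left(- \frac{6}{7}\right) + 56 = - \frac{888}{7} + 56 = - \frac{496}{7}$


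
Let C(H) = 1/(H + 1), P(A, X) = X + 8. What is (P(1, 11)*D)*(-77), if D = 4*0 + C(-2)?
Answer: 1463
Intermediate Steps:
P(A, X) = 8 + X
C(H) = 1/(1 + H)
D = -1 (D = 4*0 + 1/(1 - 2) = 0 + 1/(-1) = 0 - 1 = -1)
(P(1, 11)*D)*(-77) = ((8 + 11)*(-1))*(-77) = (19*(-1))*(-77) = -19*(-77) = 1463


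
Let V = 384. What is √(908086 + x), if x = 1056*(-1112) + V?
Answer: I*√265802 ≈ 515.56*I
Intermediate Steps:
x = -1173888 (x = 1056*(-1112) + 384 = -1174272 + 384 = -1173888)
√(908086 + x) = √(908086 - 1173888) = √(-265802) = I*√265802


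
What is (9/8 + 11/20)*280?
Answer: 469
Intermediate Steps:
(9/8 + 11/20)*280 = (67/40)*280 = 469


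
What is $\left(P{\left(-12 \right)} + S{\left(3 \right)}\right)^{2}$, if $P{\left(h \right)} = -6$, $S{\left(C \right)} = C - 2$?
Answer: $25$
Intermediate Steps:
$S{\left(C \right)} = -2 + C$
$\left(P{\left(-12 \right)} + S{\left(3 \right)}\right)^{2} = \left(-6 + \left(-2 + 3\right)\right)^{2} = \left(-6 + 1\right)^{2} = \left(-5\right)^{2} = 25$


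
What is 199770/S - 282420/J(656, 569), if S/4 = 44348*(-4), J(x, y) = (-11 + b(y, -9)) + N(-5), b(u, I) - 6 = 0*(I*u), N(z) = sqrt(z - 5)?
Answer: 100197398085/2483488 + 56484*I*sqrt(10)/7 ≈ 40345.0 + 25517.0*I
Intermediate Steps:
N(z) = sqrt(-5 + z)
b(u, I) = 6 (b(u, I) = 6 + 0*(I*u) = 6 + 0 = 6)
J(x, y) = -5 + I*sqrt(10) (J(x, y) = (-11 + 6) + sqrt(-5 - 5) = -5 + sqrt(-10) = -5 + I*sqrt(10))
S = -709568 (S = 4*(44348*(-4)) = 4*(-177392) = -709568)
199770/S - 282420/J(656, 569) = 199770/(-709568) - 282420/(-5 + I*sqrt(10)) = 199770*(-1/709568) - 282420/(-5 + I*sqrt(10)) = -99885/354784 - 282420/(-5 + I*sqrt(10))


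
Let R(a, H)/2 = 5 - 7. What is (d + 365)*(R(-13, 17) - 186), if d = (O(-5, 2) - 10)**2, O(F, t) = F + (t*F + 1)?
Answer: -178790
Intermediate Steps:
R(a, H) = -4 (R(a, H) = 2*(5 - 7) = 2*(-2) = -4)
O(F, t) = 1 + F + F*t (O(F, t) = F + (F*t + 1) = F + (1 + F*t) = 1 + F + F*t)
d = 576 (d = ((1 - 5 - 5*2) - 10)**2 = ((1 - 5 - 10) - 10)**2 = (-14 - 10)**2 = (-24)**2 = 576)
(d + 365)*(R(-13, 17) - 186) = (576 + 365)*(-4 - 186) = 941*(-190) = -178790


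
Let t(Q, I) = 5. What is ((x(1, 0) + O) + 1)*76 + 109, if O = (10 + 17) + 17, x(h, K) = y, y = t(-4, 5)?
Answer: 3909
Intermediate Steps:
y = 5
x(h, K) = 5
O = 44 (O = 27 + 17 = 44)
((x(1, 0) + O) + 1)*76 + 109 = ((5 + 44) + 1)*76 + 109 = (49 + 1)*76 + 109 = 50*76 + 109 = 3800 + 109 = 3909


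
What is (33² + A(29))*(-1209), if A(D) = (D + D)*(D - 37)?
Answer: -755625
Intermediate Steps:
A(D) = 2*D*(-37 + D) (A(D) = (2*D)*(-37 + D) = 2*D*(-37 + D))
(33² + A(29))*(-1209) = (33² + 2*29*(-37 + 29))*(-1209) = (1089 + 2*29*(-8))*(-1209) = (1089 - 464)*(-1209) = 625*(-1209) = -755625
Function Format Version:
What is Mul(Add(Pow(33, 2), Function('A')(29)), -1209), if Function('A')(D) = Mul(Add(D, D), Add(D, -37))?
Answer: -755625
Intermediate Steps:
Function('A')(D) = Mul(2, D, Add(-37, D)) (Function('A')(D) = Mul(Mul(2, D), Add(-37, D)) = Mul(2, D, Add(-37, D)))
Mul(Add(Pow(33, 2), Function('A')(29)), -1209) = Mul(Add(Pow(33, 2), Mul(2, 29, Add(-37, 29))), -1209) = Mul(Add(1089, Mul(2, 29, -8)), -1209) = Mul(Add(1089, -464), -1209) = Mul(625, -1209) = -755625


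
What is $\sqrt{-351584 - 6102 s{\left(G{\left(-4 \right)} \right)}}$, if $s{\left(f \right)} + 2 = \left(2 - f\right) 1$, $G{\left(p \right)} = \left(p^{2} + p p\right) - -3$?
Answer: $i \sqrt{138014} \approx 371.5 i$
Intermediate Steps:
$G{\left(p \right)} = 3 + 2 p^{2}$ ($G{\left(p \right)} = \left(p^{2} + p^{2}\right) + 3 = 2 p^{2} + 3 = 3 + 2 p^{2}$)
$s{\left(f \right)} = - f$ ($s{\left(f \right)} = -2 + \left(2 - f\right) 1 = -2 - \left(-2 + f\right) = - f$)
$\sqrt{-351584 - 6102 s{\left(G{\left(-4 \right)} \right)}} = \sqrt{-351584 - 6102 \left(- (3 + 2 \left(-4\right)^{2})\right)} = \sqrt{-351584 - 6102 \left(- (3 + 2 \cdot 16)\right)} = \sqrt{-351584 - 6102 \left(- (3 + 32)\right)} = \sqrt{-351584 - 6102 \left(\left(-1\right) 35\right)} = \sqrt{-351584 - -213570} = \sqrt{-351584 + 213570} = \sqrt{-138014} = i \sqrt{138014}$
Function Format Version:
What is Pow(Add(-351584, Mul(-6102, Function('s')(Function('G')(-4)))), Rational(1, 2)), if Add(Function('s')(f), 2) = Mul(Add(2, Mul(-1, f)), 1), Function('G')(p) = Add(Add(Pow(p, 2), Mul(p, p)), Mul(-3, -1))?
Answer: Mul(I, Pow(138014, Rational(1, 2))) ≈ Mul(371.50, I)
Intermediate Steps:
Function('G')(p) = Add(3, Mul(2, Pow(p, 2))) (Function('G')(p) = Add(Add(Pow(p, 2), Pow(p, 2)), 3) = Add(Mul(2, Pow(p, 2)), 3) = Add(3, Mul(2, Pow(p, 2))))
Function('s')(f) = Mul(-1, f) (Function('s')(f) = Add(-2, Mul(Add(2, Mul(-1, f)), 1)) = Add(-2, Add(2, Mul(-1, f))) = Mul(-1, f))
Pow(Add(-351584, Mul(-6102, Function('s')(Function('G')(-4)))), Rational(1, 2)) = Pow(Add(-351584, Mul(-6102, Mul(-1, Add(3, Mul(2, Pow(-4, 2)))))), Rational(1, 2)) = Pow(Add(-351584, Mul(-6102, Mul(-1, Add(3, Mul(2, 16))))), Rational(1, 2)) = Pow(Add(-351584, Mul(-6102, Mul(-1, Add(3, 32)))), Rational(1, 2)) = Pow(Add(-351584, Mul(-6102, Mul(-1, 35))), Rational(1, 2)) = Pow(Add(-351584, Mul(-6102, -35)), Rational(1, 2)) = Pow(Add(-351584, 213570), Rational(1, 2)) = Pow(-138014, Rational(1, 2)) = Mul(I, Pow(138014, Rational(1, 2)))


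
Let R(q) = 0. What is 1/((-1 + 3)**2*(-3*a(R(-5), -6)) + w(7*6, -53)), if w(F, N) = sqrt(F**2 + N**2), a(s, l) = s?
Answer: sqrt(4573)/4573 ≈ 0.014788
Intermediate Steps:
1/((-1 + 3)**2*(-3*a(R(-5), -6)) + w(7*6, -53)) = 1/((-1 + 3)**2*(-3*0) + sqrt((7*6)**2 + (-53)**2)) = 1/(2**2*0 + sqrt(42**2 + 2809)) = 1/(4*0 + sqrt(1764 + 2809)) = 1/(0 + sqrt(4573)) = 1/(sqrt(4573)) = sqrt(4573)/4573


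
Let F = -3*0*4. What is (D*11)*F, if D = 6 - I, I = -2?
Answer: 0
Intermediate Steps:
F = 0 (F = 0*4 = 0)
D = 8 (D = 6 - 1*(-2) = 6 + 2 = 8)
(D*11)*F = (8*11)*0 = 88*0 = 0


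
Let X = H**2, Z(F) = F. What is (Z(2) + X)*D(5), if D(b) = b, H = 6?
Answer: 190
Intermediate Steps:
X = 36 (X = 6**2 = 36)
(Z(2) + X)*D(5) = (2 + 36)*5 = 38*5 = 190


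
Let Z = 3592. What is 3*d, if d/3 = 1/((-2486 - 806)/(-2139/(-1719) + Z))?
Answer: -6176787/628772 ≈ -9.8236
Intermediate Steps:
d = -2058929/628772 (d = 3/(((-2486 - 806)/(-2139/(-1719) + 3592))) = 3/((-3292/(-2139*(-1/1719) + 3592))) = 3/((-3292/(713/573 + 3592))) = 3/((-3292/2058929/573)) = 3/((-3292*573/2058929)) = 3/(-1886316/2058929) = 3*(-2058929/1886316) = -2058929/628772 ≈ -3.2745)
3*d = 3*(-2058929/628772) = -6176787/628772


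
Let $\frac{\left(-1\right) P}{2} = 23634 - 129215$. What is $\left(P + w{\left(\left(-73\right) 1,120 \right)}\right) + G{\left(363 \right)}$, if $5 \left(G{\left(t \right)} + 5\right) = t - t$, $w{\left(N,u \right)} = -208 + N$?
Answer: $210876$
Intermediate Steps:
$G{\left(t \right)} = -5$ ($G{\left(t \right)} = -5 + \frac{t - t}{5} = -5 + \frac{1}{5} \cdot 0 = -5 + 0 = -5$)
$P = 211162$ ($P = - 2 \left(23634 - 129215\right) = \left(-2\right) \left(-105581\right) = 211162$)
$\left(P + w{\left(\left(-73\right) 1,120 \right)}\right) + G{\left(363 \right)} = \left(211162 - 281\right) - 5 = 210881 - 5 = 210876$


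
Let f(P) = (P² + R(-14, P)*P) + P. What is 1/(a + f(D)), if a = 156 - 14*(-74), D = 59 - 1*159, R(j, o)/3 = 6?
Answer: 1/9292 ≈ 0.00010762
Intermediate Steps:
R(j, o) = 18 (R(j, o) = 3*6 = 18)
D = -100 (D = 59 - 159 = -100)
f(P) = P² + 19*P (f(P) = (P² + 18*P) + P = P² + 19*P)
a = 1192 (a = 156 + 1036 = 1192)
1/(a + f(D)) = 1/(1192 - 100*(19 - 100)) = 1/(1192 - 100*(-81)) = 1/(1192 + 8100) = 1/9292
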